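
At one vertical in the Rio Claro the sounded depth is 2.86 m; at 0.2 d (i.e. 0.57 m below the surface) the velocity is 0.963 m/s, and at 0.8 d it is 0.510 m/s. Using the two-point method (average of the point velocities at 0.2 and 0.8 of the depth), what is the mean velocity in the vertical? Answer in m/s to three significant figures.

v̄ = (0.963 + 0.510) / 2 = 0.7365 m/s

0.737 m/s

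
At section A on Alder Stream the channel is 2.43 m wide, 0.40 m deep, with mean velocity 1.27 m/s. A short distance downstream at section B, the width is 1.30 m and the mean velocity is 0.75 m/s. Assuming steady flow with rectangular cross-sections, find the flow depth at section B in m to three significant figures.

Q = A₁V₁ = (2.43×0.40) × 1.27 = 1.234 m³/s
d₂ = Q/(b₂ V₂) = 1.234/(1.30×0.75) = 1.266 m

1.27 m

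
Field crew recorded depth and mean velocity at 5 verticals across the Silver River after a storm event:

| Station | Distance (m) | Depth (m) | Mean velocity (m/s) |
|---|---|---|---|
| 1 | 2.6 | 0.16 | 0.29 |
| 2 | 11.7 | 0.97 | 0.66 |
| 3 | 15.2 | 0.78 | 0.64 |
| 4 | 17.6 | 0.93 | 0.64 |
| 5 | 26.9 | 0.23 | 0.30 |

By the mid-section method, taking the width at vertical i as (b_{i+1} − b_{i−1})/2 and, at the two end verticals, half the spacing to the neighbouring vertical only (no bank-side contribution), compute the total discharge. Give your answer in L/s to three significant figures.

9520 L/s

w_1 = (11.7 − 2.6)/2 = 4.55 m; q_1 = 0.29 × 0.16 × 4.55 = 0.2111 m³/s
w_2 = (15.2 − 2.6)/2 = 6.3 m; q_2 = 0.66 × 0.97 × 6.3 = 4.033 m³/s
w_3 = (17.6 − 11.7)/2 = 2.95 m; q_3 = 0.64 × 0.78 × 2.95 = 1.473 m³/s
w_4 = (26.9 − 15.2)/2 = 5.85 m; q_4 = 0.64 × 0.93 × 5.85 = 3.482 m³/s
w_5 = (26.9 − 17.6)/2 = 4.65 m; q_5 = 0.30 × 0.23 × 4.65 = 0.3209 m³/s
Q = Σ qᵢ = 9.520 m³/s
= 9.520 × 1000 = 9520 L/s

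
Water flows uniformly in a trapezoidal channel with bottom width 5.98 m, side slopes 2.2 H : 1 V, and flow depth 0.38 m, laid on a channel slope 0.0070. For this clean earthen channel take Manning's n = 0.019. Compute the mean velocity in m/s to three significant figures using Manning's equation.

A = (b + z·y)·y = (5.98 + 2.2×0.38)×0.38 = 2.590 m²
P = b + 2y√(1+z²) = 5.98 + 2×0.38×√(1+2.2²) = 7.817 m
R = A/P = 2.590/7.817 = 0.3314 m
Q = (1/n)·A·R^(2/3)·S^(1/2) = (1/0.019) × 2.590 × 0.3314^(2/3) × 0.0070^(1/2) = 5.461 m³/s
V = Q/A = 5.461/2.590 = 2.109 m/s

2.11 m/s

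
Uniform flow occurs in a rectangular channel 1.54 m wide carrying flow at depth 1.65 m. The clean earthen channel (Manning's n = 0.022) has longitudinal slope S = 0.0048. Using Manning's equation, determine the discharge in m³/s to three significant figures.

A = b·y = 1.54 × 1.65 = 2.541 m²
P = b + 2y = 1.54 + 2×1.65 = 4.840 m
R = A/P = 2.541/4.840 = 0.5250 m
Q = (1/n)·A·R^(2/3)·S^(1/2) = (1/0.022) × 2.541 × 0.5250^(2/3) × 0.0048^(1/2) = 5.208 m³/s

5.21 m³/s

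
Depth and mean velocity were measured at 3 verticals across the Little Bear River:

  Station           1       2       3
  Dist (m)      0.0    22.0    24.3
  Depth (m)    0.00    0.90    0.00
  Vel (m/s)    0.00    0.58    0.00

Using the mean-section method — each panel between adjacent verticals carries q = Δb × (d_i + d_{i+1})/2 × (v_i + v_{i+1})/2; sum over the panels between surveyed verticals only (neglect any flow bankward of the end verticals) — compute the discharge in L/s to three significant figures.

3170 L/s

Panel 1-2: Δb = 22 m, d̄ = (0.00+0.90)/2 = 0.45, v̄ = (0.00+0.58)/2 = 0.29 → q = 22×0.45×0.29 = 2.871 m³/s
Panel 2-3: Δb = 2.3 m, d̄ = (0.90+0.00)/2 = 0.45, v̄ = (0.58+0.00)/2 = 0.29 → q = 2.3×0.45×0.29 = 0.3002 m³/s
Q = Σ q = 3.171 m³/s
= 3.171 × 1000 = 3171 L/s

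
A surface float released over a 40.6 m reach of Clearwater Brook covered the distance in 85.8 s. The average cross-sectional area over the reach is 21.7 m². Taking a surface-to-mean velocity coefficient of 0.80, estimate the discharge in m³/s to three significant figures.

v_surface = L / t̄ = 40.6 / 85.8 = 0.4732 m/s
v_mean = 0.80 × 0.4732 = 0.3786 m/s
Q = A × v_mean = 21.7 × 0.3786 = 8.215 m³/s

8.21 m³/s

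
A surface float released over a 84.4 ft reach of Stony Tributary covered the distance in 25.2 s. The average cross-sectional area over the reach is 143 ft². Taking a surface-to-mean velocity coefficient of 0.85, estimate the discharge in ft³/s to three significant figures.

407 ft³/s

v_surface = L / t̄ = 84.4 / 25.2 = 3.349 ft/s
v_mean = 0.85 × 3.349 = 2.847 ft/s
Q = A × v_mean = 143 × 2.847 = 407.1 ft³/s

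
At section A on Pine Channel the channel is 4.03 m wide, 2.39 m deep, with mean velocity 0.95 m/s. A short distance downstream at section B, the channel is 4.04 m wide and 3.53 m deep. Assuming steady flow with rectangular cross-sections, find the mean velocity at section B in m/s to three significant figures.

0.642 m/s

Q = A₁V₁ = (4.03×2.39) × 0.95 = 9.150 m³/s
A₂ = 4.04 × 3.53 = 14.26 m²
V₂ = Q/A₂ = 9.150/14.26 = 0.6416 m/s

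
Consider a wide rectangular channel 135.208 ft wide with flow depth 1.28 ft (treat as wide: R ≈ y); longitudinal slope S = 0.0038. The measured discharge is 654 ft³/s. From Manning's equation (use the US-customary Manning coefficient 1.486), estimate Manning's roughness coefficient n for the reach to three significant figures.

0.0286

A = b·y = 135.208 × 1.28 = 173.1 ft²
Wide channel: R ≈ y = 1.28 ft
n = (1.486/Q)·A·R^(2/3)·S^(1/2) = (1.486/654) × 173.1 × 1.179 × 0.06164 = 0.02858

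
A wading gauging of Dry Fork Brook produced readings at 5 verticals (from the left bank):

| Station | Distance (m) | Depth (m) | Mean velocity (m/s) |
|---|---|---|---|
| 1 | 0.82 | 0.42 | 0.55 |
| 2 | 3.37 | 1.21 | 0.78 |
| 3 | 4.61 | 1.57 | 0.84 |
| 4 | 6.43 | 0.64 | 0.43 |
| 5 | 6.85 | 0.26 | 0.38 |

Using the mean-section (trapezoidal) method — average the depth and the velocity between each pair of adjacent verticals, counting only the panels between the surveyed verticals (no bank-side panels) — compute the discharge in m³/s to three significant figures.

4.13 m³/s

Panel 1-2: Δb = 2.55 m, d̄ = (0.42+1.21)/2 = 0.815, v̄ = (0.55+0.78)/2 = 0.665 → q = 2.55×0.815×0.665 = 1.382 m³/s
Panel 2-3: Δb = 1.24 m, d̄ = (1.21+1.57)/2 = 1.39, v̄ = (0.78+0.84)/2 = 0.81 → q = 1.24×1.39×0.81 = 1.396 m³/s
Panel 3-4: Δb = 1.82 m, d̄ = (1.57+0.64)/2 = 1.105, v̄ = (0.84+0.43)/2 = 0.635 → q = 1.82×1.105×0.635 = 1.277 m³/s
Panel 4-5: Δb = 0.42 m, d̄ = (0.64+0.26)/2 = 0.45, v̄ = (0.43+0.38)/2 = 0.405 → q = 0.42×0.45×0.405 = 0.07655 m³/s
Q = Σ q = 4.132 m³/s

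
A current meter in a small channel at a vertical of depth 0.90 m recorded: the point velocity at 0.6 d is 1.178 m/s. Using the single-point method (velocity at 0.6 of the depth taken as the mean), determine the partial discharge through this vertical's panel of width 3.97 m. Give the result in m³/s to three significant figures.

4.21 m³/s

v̄ = v₀.₆ = 1.178 m/s
q = v̄ × d × w = 1.178 × 0.90 × 3.97 = 4.209 m³/s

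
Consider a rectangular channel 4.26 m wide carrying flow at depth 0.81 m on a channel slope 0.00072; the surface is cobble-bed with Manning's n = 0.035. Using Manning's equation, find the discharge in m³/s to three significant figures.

1.85 m³/s

A = b·y = 4.26 × 0.81 = 3.451 m²
P = b + 2y = 4.26 + 2×0.81 = 5.880 m
R = A/P = 3.451/5.880 = 0.5868 m
Q = (1/n)·A·R^(2/3)·S^(1/2) = (1/0.035) × 3.451 × 0.5868^(2/3) × 0.00072^(1/2) = 1.854 m³/s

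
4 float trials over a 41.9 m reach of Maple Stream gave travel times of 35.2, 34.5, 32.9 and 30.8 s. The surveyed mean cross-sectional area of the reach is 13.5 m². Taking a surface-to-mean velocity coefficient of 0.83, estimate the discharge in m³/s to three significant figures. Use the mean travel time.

t̄ = (35.2 + 34.5 + 32.9 + 30.8) / 4 = 33.35 s
v_surface = L / t̄ = 41.9 / 33.35 = 1.256 m/s
v_mean = 0.83 × 1.256 = 1.043 m/s
Q = A × v_mean = 13.5 × 1.043 = 14.08 m³/s

14.1 m³/s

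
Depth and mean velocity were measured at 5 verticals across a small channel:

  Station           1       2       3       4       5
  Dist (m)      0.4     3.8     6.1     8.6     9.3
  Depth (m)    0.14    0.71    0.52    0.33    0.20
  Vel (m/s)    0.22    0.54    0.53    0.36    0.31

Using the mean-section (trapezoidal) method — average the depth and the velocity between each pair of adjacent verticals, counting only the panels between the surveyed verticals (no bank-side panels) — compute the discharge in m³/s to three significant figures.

1.84 m³/s

Panel 1-2: Δb = 3.4 m, d̄ = (0.14+0.71)/2 = 0.425, v̄ = (0.22+0.54)/2 = 0.38 → q = 3.4×0.425×0.38 = 0.5491 m³/s
Panel 2-3: Δb = 2.3 m, d̄ = (0.71+0.52)/2 = 0.615, v̄ = (0.54+0.53)/2 = 0.535 → q = 2.3×0.615×0.535 = 0.7568 m³/s
Panel 3-4: Δb = 2.5 m, d̄ = (0.52+0.33)/2 = 0.425, v̄ = (0.53+0.36)/2 = 0.445 → q = 2.5×0.425×0.445 = 0.4728 m³/s
Panel 4-5: Δb = 0.7 m, d̄ = (0.33+0.20)/2 = 0.265, v̄ = (0.36+0.31)/2 = 0.335 → q = 0.7×0.265×0.335 = 0.06214 m³/s
Q = Σ q = 1.841 m³/s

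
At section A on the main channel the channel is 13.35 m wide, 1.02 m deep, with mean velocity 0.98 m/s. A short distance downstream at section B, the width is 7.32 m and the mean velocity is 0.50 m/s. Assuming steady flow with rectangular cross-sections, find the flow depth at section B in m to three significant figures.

3.65 m

Q = A₁V₁ = (13.35×1.02) × 0.98 = 13.34 m³/s
d₂ = Q/(b₂ V₂) = 13.34/(7.32×0.50) = 3.646 m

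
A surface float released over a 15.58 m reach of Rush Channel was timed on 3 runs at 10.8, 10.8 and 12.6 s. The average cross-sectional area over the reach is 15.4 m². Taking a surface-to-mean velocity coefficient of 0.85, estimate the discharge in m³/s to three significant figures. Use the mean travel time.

17.9 m³/s

t̄ = (10.8 + 10.8 + 12.6) / 3 = 11.4 s
v_surface = L / t̄ = 15.58 / 11.4 = 1.367 m/s
v_mean = 0.85 × 1.367 = 1.162 m/s
Q = A × v_mean = 15.4 × 1.162 = 17.89 m³/s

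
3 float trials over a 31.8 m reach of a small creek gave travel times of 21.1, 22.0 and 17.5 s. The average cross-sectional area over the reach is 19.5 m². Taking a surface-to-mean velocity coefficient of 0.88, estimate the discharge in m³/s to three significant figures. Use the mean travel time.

27.0 m³/s

t̄ = (21.1 + 22.0 + 17.5) / 3 = 20.2 s
v_surface = L / t̄ = 31.8 / 20.2 = 1.574 m/s
v_mean = 0.88 × 1.574 = 1.385 m/s
Q = A × v_mean = 19.5 × 1.385 = 27.01 m³/s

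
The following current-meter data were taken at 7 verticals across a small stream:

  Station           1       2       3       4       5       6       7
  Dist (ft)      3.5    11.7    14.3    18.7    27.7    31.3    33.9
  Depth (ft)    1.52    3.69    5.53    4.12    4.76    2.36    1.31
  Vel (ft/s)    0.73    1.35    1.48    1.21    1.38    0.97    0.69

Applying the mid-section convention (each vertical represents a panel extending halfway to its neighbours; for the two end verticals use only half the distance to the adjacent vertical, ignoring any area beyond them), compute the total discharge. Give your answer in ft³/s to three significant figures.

143 ft³/s

w_1 = (11.7 − 3.5)/2 = 4.1 ft; q_1 = 0.73 × 1.52 × 4.1 = 4.549 ft³/s
w_2 = (14.3 − 3.5)/2 = 5.4 ft; q_2 = 1.35 × 3.69 × 5.4 = 26.90 ft³/s
w_3 = (18.7 − 11.7)/2 = 3.5 ft; q_3 = 1.48 × 5.53 × 3.5 = 28.65 ft³/s
w_4 = (27.7 − 14.3)/2 = 6.7 ft; q_4 = 1.21 × 4.12 × 6.7 = 33.40 ft³/s
w_5 = (31.3 − 18.7)/2 = 6.3 ft; q_5 = 1.38 × 4.76 × 6.3 = 41.38 ft³/s
w_6 = (33.9 − 27.7)/2 = 3.1 ft; q_6 = 0.97 × 2.36 × 3.1 = 7.097 ft³/s
w_7 = (33.9 − 31.3)/2 = 1.3 ft; q_7 = 0.69 × 1.31 × 1.3 = 1.175 ft³/s
Q = Σ qᵢ = 143.2 ft³/s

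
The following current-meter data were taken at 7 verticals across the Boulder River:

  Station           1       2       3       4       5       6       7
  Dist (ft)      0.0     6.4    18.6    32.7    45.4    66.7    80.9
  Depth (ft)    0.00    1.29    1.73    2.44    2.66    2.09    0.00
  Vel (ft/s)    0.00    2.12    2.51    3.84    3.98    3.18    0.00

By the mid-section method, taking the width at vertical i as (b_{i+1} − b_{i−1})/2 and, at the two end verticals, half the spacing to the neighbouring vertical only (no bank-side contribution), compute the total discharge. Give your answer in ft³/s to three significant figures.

506 ft³/s

w_2 = (18.6 − 0.0)/2 = 9.3 ft; q_2 = 2.12 × 1.29 × 9.3 = 25.43 ft³/s
w_3 = (32.7 − 6.4)/2 = 13.15 ft; q_3 = 2.51 × 1.73 × 13.15 = 57.10 ft³/s
w_4 = (45.4 − 18.6)/2 = 13.4 ft; q_4 = 3.84 × 2.44 × 13.4 = 125.6 ft³/s
w_5 = (66.7 − 32.7)/2 = 17 ft; q_5 = 3.98 × 2.66 × 17 = 180.0 ft³/s
w_6 = (80.9 − 45.4)/2 = 17.75 ft; q_6 = 3.18 × 2.09 × 17.75 = 118.0 ft³/s
Stations 1, 7 contribute zero (depth or velocity is 0).
Q = Σ qᵢ = 506.0 ft³/s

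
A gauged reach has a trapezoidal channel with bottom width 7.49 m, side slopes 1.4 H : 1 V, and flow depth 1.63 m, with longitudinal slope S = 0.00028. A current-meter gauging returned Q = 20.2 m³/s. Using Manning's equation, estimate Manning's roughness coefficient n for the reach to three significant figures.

0.0150

A = (b + z·y)·y = (7.49 + 1.4×1.63)×1.63 = 15.93 m²
P = b + 2y√(1+z²) = 7.49 + 2×1.63×√(1+1.4²) = 13.10 m
R = A/P = 15.93/13.10 = 1.216 m
n = (1/Q)·A·R^(2/3)·S^(1/2) = (1/20.2) × 15.93 × 1.139 × 0.01673 = 0.01503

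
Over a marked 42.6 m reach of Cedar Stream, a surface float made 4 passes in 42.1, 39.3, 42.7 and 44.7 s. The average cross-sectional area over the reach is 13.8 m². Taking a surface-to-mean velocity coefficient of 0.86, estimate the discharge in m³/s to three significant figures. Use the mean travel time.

t̄ = (42.1 + 39.3 + 42.7 + 44.7) / 4 = 42.2 s
v_surface = L / t̄ = 42.6 / 42.2 = 1.009 m/s
v_mean = 0.86 × 1.009 = 0.8682 m/s
Q = A × v_mean = 13.8 × 0.8682 = 11.98 m³/s

12.0 m³/s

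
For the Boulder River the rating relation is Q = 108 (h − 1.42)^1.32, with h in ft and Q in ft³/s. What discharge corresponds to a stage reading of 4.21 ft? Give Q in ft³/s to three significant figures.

418 ft³/s

Q = 108 × (4.21 − 1.42)^1.32 = 108 × 2.79^1.32 = 418.4 ft³/s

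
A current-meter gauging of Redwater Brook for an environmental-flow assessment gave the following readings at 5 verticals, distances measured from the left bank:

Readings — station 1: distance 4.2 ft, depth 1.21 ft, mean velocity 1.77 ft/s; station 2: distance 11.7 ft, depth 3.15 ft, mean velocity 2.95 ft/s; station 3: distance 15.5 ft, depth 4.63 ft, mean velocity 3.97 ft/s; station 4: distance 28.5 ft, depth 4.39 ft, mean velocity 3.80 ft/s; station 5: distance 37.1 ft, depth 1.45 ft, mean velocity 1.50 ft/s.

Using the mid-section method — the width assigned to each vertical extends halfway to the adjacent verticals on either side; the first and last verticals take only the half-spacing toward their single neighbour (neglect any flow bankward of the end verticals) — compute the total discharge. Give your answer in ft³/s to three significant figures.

404 ft³/s

w_1 = (11.7 − 4.2)/2 = 3.75 ft; q_1 = 1.77 × 1.21 × 3.75 = 8.031 ft³/s
w_2 = (15.5 − 4.2)/2 = 5.65 ft; q_2 = 2.95 × 3.15 × 5.65 = 52.50 ft³/s
w_3 = (28.5 − 11.7)/2 = 8.4 ft; q_3 = 3.97 × 4.63 × 8.4 = 154.4 ft³/s
w_4 = (37.1 − 15.5)/2 = 10.8 ft; q_4 = 3.80 × 4.39 × 10.8 = 180.2 ft³/s
w_5 = (37.1 − 28.5)/2 = 4.3 ft; q_5 = 1.50 × 1.45 × 4.3 = 9.353 ft³/s
Q = Σ qᵢ = 404.5 ft³/s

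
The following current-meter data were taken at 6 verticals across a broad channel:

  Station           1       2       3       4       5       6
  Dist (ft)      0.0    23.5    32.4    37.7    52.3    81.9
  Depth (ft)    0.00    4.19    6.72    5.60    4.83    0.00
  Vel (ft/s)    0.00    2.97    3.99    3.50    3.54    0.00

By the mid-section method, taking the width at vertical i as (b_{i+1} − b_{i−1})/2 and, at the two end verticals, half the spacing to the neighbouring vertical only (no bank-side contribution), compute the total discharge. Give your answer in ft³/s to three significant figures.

w_2 = (32.4 − 0.0)/2 = 16.2 ft; q_2 = 2.97 × 4.19 × 16.2 = 201.6 ft³/s
w_3 = (37.7 − 23.5)/2 = 7.1 ft; q_3 = 3.99 × 6.72 × 7.1 = 190.4 ft³/s
w_4 = (52.3 − 32.4)/2 = 9.95 ft; q_4 = 3.50 × 5.60 × 9.95 = 195.0 ft³/s
w_5 = (81.9 − 37.7)/2 = 22.1 ft; q_5 = 3.54 × 4.83 × 22.1 = 377.9 ft³/s
Stations 1, 6 contribute zero (depth or velocity is 0).
Q = Σ qᵢ = 964.9 ft³/s

965 ft³/s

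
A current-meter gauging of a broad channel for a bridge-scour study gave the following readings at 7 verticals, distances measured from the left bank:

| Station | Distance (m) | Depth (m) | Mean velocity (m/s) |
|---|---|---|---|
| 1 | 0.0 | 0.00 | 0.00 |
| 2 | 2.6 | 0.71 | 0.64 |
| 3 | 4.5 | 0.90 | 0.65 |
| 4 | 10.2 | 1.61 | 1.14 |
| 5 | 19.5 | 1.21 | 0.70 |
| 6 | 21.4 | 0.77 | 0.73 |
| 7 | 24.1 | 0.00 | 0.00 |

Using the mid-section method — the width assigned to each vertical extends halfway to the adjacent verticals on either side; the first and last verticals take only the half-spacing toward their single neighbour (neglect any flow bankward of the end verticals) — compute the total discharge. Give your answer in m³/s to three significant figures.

w_2 = (4.5 − 0.0)/2 = 2.25 m; q_2 = 0.64 × 0.71 × 2.25 = 1.022 m³/s
w_3 = (10.2 − 2.6)/2 = 3.8 m; q_3 = 0.65 × 0.90 × 3.8 = 2.223 m³/s
w_4 = (19.5 − 4.5)/2 = 7.5 m; q_4 = 1.14 × 1.61 × 7.5 = 13.77 m³/s
w_5 = (21.4 − 10.2)/2 = 5.6 m; q_5 = 0.70 × 1.21 × 5.6 = 4.743 m³/s
w_6 = (24.1 − 19.5)/2 = 2.3 m; q_6 = 0.73 × 0.77 × 2.3 = 1.293 m³/s
Stations 1, 7 contribute zero (depth or velocity is 0).
Q = Σ qᵢ = 23.05 m³/s

23.0 m³/s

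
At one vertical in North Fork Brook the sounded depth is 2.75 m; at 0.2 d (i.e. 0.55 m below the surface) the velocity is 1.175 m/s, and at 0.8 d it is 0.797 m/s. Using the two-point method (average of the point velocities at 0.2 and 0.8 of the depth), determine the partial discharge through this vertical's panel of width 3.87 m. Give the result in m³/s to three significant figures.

v̄ = (1.175 + 0.797) / 2 = 0.9860 m/s
q = v̄ × d × w = 0.9860 × 2.75 × 3.87 = 10.49 m³/s

10.5 m³/s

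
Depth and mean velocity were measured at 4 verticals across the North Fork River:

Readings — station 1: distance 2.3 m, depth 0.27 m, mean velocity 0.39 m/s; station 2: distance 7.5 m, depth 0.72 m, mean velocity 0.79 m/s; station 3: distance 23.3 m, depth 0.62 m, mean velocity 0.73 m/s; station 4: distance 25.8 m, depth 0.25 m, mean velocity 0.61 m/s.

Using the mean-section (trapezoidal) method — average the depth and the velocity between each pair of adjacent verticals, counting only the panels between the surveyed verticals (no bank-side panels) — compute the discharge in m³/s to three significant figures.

Panel 1-2: Δb = 5.2 m, d̄ = (0.27+0.72)/2 = 0.495, v̄ = (0.39+0.79)/2 = 0.59 → q = 5.2×0.495×0.59 = 1.519 m³/s
Panel 2-3: Δb = 15.8 m, d̄ = (0.72+0.62)/2 = 0.67, v̄ = (0.79+0.73)/2 = 0.76 → q = 15.8×0.67×0.76 = 8.045 m³/s
Panel 3-4: Δb = 2.5 m, d̄ = (0.62+0.25)/2 = 0.435, v̄ = (0.73+0.61)/2 = 0.67 → q = 2.5×0.435×0.67 = 0.7286 m³/s
Q = Σ q = 10.29 m³/s

10.3 m³/s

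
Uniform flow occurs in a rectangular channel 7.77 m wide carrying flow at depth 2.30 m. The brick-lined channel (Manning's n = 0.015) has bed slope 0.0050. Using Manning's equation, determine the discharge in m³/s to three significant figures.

A = b·y = 7.77 × 2.30 = 17.87 m²
P = b + 2y = 7.77 + 2×2.30 = 12.37 m
R = A/P = 17.87/12.37 = 1.445 m
Q = (1/n)·A·R^(2/3)·S^(1/2) = (1/0.015) × 17.87 × 1.445^(2/3) × 0.0050^(1/2) = 107.7 m³/s

108 m³/s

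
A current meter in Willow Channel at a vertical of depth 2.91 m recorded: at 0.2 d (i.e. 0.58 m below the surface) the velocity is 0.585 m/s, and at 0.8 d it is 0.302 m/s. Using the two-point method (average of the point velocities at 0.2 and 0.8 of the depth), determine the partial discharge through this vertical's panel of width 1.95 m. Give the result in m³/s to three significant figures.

2.52 m³/s

v̄ = (0.585 + 0.302) / 2 = 0.4435 m/s
q = v̄ × d × w = 0.4435 × 2.91 × 1.95 = 2.517 m³/s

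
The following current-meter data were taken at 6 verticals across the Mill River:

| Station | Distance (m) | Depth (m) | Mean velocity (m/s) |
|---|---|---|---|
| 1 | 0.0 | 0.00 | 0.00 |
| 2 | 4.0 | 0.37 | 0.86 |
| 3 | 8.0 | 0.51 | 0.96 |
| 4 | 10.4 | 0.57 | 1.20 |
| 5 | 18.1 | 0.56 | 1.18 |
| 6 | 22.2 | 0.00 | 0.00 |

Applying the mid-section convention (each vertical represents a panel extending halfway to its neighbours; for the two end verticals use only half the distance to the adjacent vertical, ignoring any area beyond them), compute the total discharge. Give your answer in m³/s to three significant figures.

w_2 = (8.0 − 0.0)/2 = 4 m; q_2 = 0.86 × 0.37 × 4 = 1.273 m³/s
w_3 = (10.4 − 4.0)/2 = 3.2 m; q_3 = 0.96 × 0.51 × 3.2 = 1.567 m³/s
w_4 = (18.1 − 8.0)/2 = 5.05 m; q_4 = 1.20 × 0.57 × 5.05 = 3.454 m³/s
w_5 = (22.2 − 10.4)/2 = 5.9 m; q_5 = 1.18 × 0.56 × 5.9 = 3.899 m³/s
Stations 1, 6 contribute zero (depth or velocity is 0).
Q = Σ qᵢ = 10.19 m³/s

10.2 m³/s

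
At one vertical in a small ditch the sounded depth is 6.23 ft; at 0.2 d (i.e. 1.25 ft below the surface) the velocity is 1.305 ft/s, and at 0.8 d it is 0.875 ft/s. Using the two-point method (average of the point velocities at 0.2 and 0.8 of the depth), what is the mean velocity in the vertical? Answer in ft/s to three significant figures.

1.09 ft/s

v̄ = (1.305 + 0.875) / 2 = 1.090 ft/s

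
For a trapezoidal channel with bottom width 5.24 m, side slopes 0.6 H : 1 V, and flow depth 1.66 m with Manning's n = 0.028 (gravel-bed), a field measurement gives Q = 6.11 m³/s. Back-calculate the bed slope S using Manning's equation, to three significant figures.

0.000230

A = (b + z·y)·y = (5.24 + 0.6×1.66)×1.66 = 10.35 m²
P = b + 2y√(1+z²) = 5.24 + 2×1.66×√(1+0.6²) = 9.112 m
R = A/P = 10.35/9.112 = 1.136 m
S = (Q·n / (1·A·R^(2/3)))² = (6.11×0.028 / (1×10.35×1.089))² = 0.0002304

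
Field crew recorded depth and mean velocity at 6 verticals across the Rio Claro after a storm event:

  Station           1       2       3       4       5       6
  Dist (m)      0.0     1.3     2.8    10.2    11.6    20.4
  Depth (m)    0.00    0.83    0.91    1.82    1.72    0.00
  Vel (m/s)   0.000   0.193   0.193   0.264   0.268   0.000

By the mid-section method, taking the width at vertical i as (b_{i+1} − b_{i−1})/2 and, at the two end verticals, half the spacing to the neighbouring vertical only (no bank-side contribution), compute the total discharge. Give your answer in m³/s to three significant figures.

5.47 m³/s

w_2 = (2.8 − 0.0)/2 = 1.4 m; q_2 = 0.193 × 0.83 × 1.4 = 0.2243 m³/s
w_3 = (10.2 − 1.3)/2 = 4.45 m; q_3 = 0.193 × 0.91 × 4.45 = 0.7816 m³/s
w_4 = (11.6 − 2.8)/2 = 4.4 m; q_4 = 0.264 × 1.82 × 4.4 = 2.114 m³/s
w_5 = (20.4 − 10.2)/2 = 5.1 m; q_5 = 0.268 × 1.72 × 5.1 = 2.351 m³/s
Stations 1, 6 contribute zero (depth or velocity is 0).
Q = Σ qᵢ = 5.471 m³/s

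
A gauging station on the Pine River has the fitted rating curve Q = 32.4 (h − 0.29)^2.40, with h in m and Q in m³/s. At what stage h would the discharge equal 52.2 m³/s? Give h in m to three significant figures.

h − h₀ = (Q/C)^(1/b) = (52.2/32.4)^(1/2.40) = 1.220 m
h = 0.29 + 1.220 = 1.510 m

1.51 m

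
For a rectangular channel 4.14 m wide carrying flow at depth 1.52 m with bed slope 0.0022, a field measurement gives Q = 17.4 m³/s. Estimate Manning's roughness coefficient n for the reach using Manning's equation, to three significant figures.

0.0155

A = b·y = 4.14 × 1.52 = 6.293 m²
P = b + 2y = 4.14 + 2×1.52 = 7.180 m
R = A/P = 6.293/7.180 = 0.8764 m
n = (1/Q)·A·R^(2/3)·S^(1/2) = (1/17.4) × 6.293 × 0.9158 × 0.04690 = 0.01554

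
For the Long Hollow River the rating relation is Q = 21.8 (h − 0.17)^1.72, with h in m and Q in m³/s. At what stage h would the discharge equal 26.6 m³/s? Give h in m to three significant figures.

h − h₀ = (Q/C)^(1/b) = (26.6/21.8)^(1/1.72) = 1.123 m
h = 0.17 + 1.123 = 1.293 m

1.29 m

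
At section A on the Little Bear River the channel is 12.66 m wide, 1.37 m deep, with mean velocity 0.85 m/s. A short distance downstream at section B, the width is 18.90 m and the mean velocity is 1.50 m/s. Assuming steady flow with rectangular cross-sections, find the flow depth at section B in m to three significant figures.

Q = A₁V₁ = (12.66×1.37) × 0.85 = 14.74 m³/s
d₂ = Q/(b₂ V₂) = 14.74/(18.90×1.50) = 0.5200 m

0.520 m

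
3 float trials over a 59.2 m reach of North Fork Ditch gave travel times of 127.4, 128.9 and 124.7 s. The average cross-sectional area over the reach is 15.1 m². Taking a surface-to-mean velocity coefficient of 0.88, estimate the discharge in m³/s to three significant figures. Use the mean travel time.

t̄ = (127.4 + 128.9 + 124.7) / 3 = 127 s
v_surface = L / t̄ = 59.2 / 127 = 0.4661 m/s
v_mean = 0.88 × 0.4661 = 0.4102 m/s
Q = A × v_mean = 15.1 × 0.4102 = 6.194 m³/s

6.19 m³/s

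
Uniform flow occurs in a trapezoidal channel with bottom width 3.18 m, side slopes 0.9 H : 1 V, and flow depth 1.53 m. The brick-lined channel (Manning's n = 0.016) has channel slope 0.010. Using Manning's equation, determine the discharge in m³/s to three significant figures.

A = (b + z·y)·y = (3.18 + 0.9×1.53)×1.53 = 6.972 m²
P = b + 2y√(1+z²) = 3.18 + 2×1.53×√(1+0.9²) = 7.297 m
R = A/P = 6.972/7.297 = 0.9555 m
Q = (1/n)·A·R^(2/3)·S^(1/2) = (1/0.016) × 6.972 × 0.9555^(2/3) × 0.010^(1/2) = 42.27 m³/s

42.3 m³/s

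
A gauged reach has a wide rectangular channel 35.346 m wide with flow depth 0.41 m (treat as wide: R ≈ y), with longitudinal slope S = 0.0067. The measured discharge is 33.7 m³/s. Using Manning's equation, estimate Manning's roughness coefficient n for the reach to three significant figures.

0.0194

A = b·y = 35.346 × 0.41 = 14.49 m²
Wide channel: R ≈ y = 0.41 m
n = (1/Q)·A·R^(2/3)·S^(1/2) = (1/33.7) × 14.49 × 0.5519 × 0.08185 = 0.01943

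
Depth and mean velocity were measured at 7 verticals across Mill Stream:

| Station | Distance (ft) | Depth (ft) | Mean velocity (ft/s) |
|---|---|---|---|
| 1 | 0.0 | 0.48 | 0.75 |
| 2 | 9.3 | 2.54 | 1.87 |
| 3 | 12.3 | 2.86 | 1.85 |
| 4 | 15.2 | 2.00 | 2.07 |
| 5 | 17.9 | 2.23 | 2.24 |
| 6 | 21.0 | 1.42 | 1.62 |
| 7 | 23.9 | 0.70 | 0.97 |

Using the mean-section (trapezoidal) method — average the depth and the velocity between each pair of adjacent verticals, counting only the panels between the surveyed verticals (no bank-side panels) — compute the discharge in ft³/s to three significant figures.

Panel 1-2: Δb = 9.3 ft, d̄ = (0.48+2.54)/2 = 1.51, v̄ = (0.75+1.87)/2 = 1.31 → q = 9.3×1.51×1.31 = 18.40 ft³/s
Panel 2-3: Δb = 3 ft, d̄ = (2.54+2.86)/2 = 2.7, v̄ = (1.87+1.85)/2 = 1.86 → q = 3×2.7×1.86 = 15.07 ft³/s
Panel 3-4: Δb = 2.9 ft, d̄ = (2.86+2.00)/2 = 2.43, v̄ = (1.85+2.07)/2 = 1.96 → q = 2.9×2.43×1.96 = 13.81 ft³/s
Panel 4-5: Δb = 2.7 ft, d̄ = (2.00+2.23)/2 = 2.115, v̄ = (2.07+2.24)/2 = 2.155 → q = 2.7×2.115×2.155 = 12.31 ft³/s
Panel 5-6: Δb = 3.1 ft, d̄ = (2.23+1.42)/2 = 1.825, v̄ = (2.24+1.62)/2 = 1.93 → q = 3.1×1.825×1.93 = 10.92 ft³/s
Panel 6-7: Δb = 2.9 ft, d̄ = (1.42+0.70)/2 = 1.06, v̄ = (1.62+0.97)/2 = 1.295 → q = 2.9×1.06×1.295 = 3.981 ft³/s
Q = Σ q = 74.48 ft³/s

74.5 ft³/s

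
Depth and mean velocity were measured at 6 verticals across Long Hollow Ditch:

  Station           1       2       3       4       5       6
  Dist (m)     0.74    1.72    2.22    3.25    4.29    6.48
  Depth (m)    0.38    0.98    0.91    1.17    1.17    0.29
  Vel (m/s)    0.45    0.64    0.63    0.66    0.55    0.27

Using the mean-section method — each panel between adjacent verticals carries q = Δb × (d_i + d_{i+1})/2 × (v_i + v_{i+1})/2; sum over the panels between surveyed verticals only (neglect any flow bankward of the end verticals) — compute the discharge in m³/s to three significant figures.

Panel 1-2: Δb = 0.98 m, d̄ = (0.38+0.98)/2 = 0.68, v̄ = (0.45+0.64)/2 = 0.545 → q = 0.98×0.68×0.545 = 0.3632 m³/s
Panel 2-3: Δb = 0.5 m, d̄ = (0.98+0.91)/2 = 0.945, v̄ = (0.64+0.63)/2 = 0.635 → q = 0.5×0.945×0.635 = 0.3000 m³/s
Panel 3-4: Δb = 1.03 m, d̄ = (0.91+1.17)/2 = 1.04, v̄ = (0.63+0.66)/2 = 0.645 → q = 1.03×1.04×0.645 = 0.6909 m³/s
Panel 4-5: Δb = 1.04 m, d̄ = (1.17+1.17)/2 = 1.17, v̄ = (0.66+0.55)/2 = 0.605 → q = 1.04×1.17×0.605 = 0.7362 m³/s
Panel 5-6: Δb = 2.19 m, d̄ = (1.17+0.29)/2 = 0.73, v̄ = (0.55+0.27)/2 = 0.41 → q = 2.19×0.73×0.41 = 0.6555 m³/s
Q = Σ q = 2.746 m³/s

2.75 m³/s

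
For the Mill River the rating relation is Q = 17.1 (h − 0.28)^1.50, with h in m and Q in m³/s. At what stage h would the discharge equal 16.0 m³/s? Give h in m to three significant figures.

1.24 m

h − h₀ = (Q/C)^(1/b) = (16.0/17.1)^(1/1.50) = 0.9566 m
h = 0.28 + 0.9566 = 1.237 m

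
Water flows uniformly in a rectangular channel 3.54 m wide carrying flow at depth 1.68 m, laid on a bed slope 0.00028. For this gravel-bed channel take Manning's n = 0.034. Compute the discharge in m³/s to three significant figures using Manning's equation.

A = b·y = 3.54 × 1.68 = 5.947 m²
P = b + 2y = 3.54 + 2×1.68 = 6.900 m
R = A/P = 5.947/6.900 = 0.8619 m
Q = (1/n)·A·R^(2/3)·S^(1/2) = (1/0.034) × 5.947 × 0.8619^(2/3) × 0.00028^(1/2) = 2.651 m³/s

2.65 m³/s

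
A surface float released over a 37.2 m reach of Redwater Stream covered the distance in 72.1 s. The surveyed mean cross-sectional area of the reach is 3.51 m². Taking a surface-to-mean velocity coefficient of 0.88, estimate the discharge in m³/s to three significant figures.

v_surface = L / t̄ = 37.2 / 72.1 = 0.5160 m/s
v_mean = 0.88 × 0.5160 = 0.4540 m/s
Q = A × v_mean = 3.51 × 0.4540 = 1.594 m³/s

1.59 m³/s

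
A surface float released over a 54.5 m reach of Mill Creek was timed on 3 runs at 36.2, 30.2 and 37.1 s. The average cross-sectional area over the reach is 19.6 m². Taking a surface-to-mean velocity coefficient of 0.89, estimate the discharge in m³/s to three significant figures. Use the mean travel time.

27.6 m³/s

t̄ = (36.2 + 30.2 + 37.1) / 3 = 34.5 s
v_surface = L / t̄ = 54.5 / 34.5 = 1.580 m/s
v_mean = 0.89 × 1.580 = 1.406 m/s
Q = A × v_mean = 19.6 × 1.406 = 27.56 m³/s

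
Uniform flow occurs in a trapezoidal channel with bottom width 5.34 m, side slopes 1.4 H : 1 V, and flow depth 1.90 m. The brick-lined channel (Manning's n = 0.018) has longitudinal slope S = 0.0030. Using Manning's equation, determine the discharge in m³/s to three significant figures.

A = (b + z·y)·y = (5.34 + 1.4×1.90)×1.90 = 15.20 m²
P = b + 2y√(1+z²) = 5.34 + 2×1.90×√(1+1.4²) = 11.88 m
R = A/P = 15.20/11.88 = 1.280 m
Q = (1/n)·A·R^(2/3)·S^(1/2) = (1/0.018) × 15.20 × 1.280^(2/3) × 0.0030^(1/2) = 54.52 m³/s

54.5 m³/s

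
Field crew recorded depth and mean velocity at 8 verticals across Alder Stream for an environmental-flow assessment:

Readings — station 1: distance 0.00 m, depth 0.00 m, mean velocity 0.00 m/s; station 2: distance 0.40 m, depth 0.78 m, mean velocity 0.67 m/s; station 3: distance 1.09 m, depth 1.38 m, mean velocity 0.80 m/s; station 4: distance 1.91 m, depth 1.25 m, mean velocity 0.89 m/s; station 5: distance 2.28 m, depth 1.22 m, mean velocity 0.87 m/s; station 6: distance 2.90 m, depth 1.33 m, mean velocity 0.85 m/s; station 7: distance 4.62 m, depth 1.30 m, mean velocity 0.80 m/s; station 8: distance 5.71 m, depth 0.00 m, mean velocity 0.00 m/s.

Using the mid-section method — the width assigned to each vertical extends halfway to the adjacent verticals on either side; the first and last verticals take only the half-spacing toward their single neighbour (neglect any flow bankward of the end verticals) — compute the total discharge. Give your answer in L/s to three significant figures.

w_2 = (1.09 − 0.00)/2 = 0.545 m; q_2 = 0.67 × 0.78 × 0.545 = 0.2848 m³/s
w_3 = (1.91 − 0.40)/2 = 0.755 m; q_3 = 0.80 × 1.38 × 0.755 = 0.8335 m³/s
w_4 = (2.28 − 1.09)/2 = 0.595 m; q_4 = 0.89 × 1.25 × 0.595 = 0.6619 m³/s
w_5 = (2.90 − 1.91)/2 = 0.495 m; q_5 = 0.87 × 1.22 × 0.495 = 0.5254 m³/s
w_6 = (4.62 − 2.28)/2 = 1.17 m; q_6 = 0.85 × 1.33 × 1.17 = 1.323 m³/s
w_7 = (5.71 − 2.90)/2 = 1.405 m; q_7 = 0.80 × 1.30 × 1.405 = 1.461 m³/s
Stations 1, 8 contribute zero (depth or velocity is 0).
Q = Σ qᵢ = 5.090 m³/s
= 5.090 × 1000 = 5090 L/s

5090 L/s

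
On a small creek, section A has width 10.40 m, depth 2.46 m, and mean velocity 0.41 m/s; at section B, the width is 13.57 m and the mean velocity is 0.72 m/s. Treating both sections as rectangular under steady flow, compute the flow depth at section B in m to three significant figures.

Q = A₁V₁ = (10.40×2.46) × 0.41 = 10.49 m³/s
d₂ = Q/(b₂ V₂) = 10.49/(13.57×0.72) = 1.074 m

1.07 m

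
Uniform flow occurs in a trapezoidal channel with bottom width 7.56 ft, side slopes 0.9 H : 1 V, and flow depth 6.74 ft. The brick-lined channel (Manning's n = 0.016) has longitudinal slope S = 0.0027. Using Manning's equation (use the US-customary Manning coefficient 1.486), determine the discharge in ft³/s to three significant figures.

A = (b + z·y)·y = (7.56 + 0.9×6.74)×6.74 = 91.84 ft²
P = b + 2y√(1+z²) = 7.56 + 2×6.74×√(1+0.9²) = 25.70 ft
R = A/P = 91.84/25.70 = 3.574 ft
Q = (1.486/n)·A·R^(2/3)·S^(1/2) = (1.486/0.016) × 91.84 × 3.574^(2/3) × 0.0027^(1/2) = 1036 ft³/s

1040 ft³/s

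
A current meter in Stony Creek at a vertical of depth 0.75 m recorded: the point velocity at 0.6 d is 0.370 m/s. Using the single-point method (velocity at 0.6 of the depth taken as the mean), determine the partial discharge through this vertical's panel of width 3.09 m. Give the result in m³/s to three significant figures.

v̄ = v₀.₆ = 0.370 m/s
q = v̄ × d × w = 0.3700 × 0.75 × 3.09 = 0.8575 m³/s

0.857 m³/s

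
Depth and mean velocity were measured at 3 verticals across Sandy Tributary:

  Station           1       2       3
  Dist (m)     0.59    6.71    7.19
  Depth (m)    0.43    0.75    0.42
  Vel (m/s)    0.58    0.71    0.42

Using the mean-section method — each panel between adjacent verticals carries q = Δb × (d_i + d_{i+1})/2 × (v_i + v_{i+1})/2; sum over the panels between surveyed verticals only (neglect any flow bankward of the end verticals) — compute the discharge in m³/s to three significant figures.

2.49 m³/s

Panel 1-2: Δb = 6.12 m, d̄ = (0.43+0.75)/2 = 0.59, v̄ = (0.58+0.71)/2 = 0.645 → q = 6.12×0.59×0.645 = 2.329 m³/s
Panel 2-3: Δb = 0.48 m, d̄ = (0.75+0.42)/2 = 0.585, v̄ = (0.71+0.42)/2 = 0.565 → q = 0.48×0.585×0.565 = 0.1587 m³/s
Q = Σ q = 2.488 m³/s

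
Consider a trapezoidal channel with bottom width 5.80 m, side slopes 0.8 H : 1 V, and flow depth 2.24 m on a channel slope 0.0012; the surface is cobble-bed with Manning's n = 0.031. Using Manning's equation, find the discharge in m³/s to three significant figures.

A = (b + z·y)·y = (5.80 + 0.8×2.24)×2.24 = 17.01 m²
P = b + 2y√(1+z²) = 5.80 + 2×2.24×√(1+0.8²) = 11.54 m
R = A/P = 17.01/11.54 = 1.474 m
Q = (1/n)·A·R^(2/3)·S^(1/2) = (1/0.031) × 17.01 × 1.474^(2/3) × 0.0012^(1/2) = 24.61 m³/s

24.6 m³/s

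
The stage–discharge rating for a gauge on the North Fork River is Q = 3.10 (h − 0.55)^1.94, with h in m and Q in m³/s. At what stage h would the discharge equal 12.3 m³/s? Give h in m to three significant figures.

h − h₀ = (Q/C)^(1/b) = (12.3/3.10)^(1/1.94) = 2.035 m
h = 0.55 + 2.035 = 2.585 m

2.58 m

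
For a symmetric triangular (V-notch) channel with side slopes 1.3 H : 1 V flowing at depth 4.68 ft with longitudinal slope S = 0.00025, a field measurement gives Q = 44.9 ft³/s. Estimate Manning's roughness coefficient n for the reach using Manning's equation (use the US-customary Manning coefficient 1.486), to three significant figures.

0.0225

A = z·y² = 1.3×4.68² = 28.47 ft²
P = 2y√(1+z²) = 2×4.68×√(1+1.3²) = 15.35 ft
R = A/P = 28.47/15.35 = 1.855 ft
n = (1.486/Q)·A·R^(2/3)·S^(1/2) = (1.486/44.9) × 28.47 × 1.510 × 0.01581 = 0.02249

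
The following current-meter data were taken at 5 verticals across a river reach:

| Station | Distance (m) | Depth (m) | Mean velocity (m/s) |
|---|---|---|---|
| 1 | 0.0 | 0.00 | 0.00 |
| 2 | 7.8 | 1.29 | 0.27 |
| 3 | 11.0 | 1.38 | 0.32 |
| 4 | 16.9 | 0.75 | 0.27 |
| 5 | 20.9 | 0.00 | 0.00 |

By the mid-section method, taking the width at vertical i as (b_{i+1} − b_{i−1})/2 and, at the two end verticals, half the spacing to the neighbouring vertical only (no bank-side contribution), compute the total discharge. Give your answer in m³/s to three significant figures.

4.93 m³/s

w_2 = (11.0 − 0.0)/2 = 5.5 m; q_2 = 0.27 × 1.29 × 5.5 = 1.916 m³/s
w_3 = (16.9 − 7.8)/2 = 4.55 m; q_3 = 0.32 × 1.38 × 4.55 = 2.009 m³/s
w_4 = (20.9 − 11.0)/2 = 4.95 m; q_4 = 0.27 × 0.75 × 4.95 = 1.002 m³/s
Stations 1, 5 contribute zero (depth or velocity is 0).
Q = Σ qᵢ = 4.927 m³/s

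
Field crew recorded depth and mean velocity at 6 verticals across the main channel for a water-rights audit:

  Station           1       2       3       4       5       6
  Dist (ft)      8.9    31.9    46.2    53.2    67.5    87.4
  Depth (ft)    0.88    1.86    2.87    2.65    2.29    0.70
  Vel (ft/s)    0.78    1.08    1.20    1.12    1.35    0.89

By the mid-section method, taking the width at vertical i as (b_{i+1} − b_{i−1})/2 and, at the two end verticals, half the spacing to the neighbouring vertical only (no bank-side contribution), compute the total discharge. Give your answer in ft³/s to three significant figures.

173 ft³/s

w_1 = (31.9 − 8.9)/2 = 11.5 ft; q_1 = 0.78 × 0.88 × 11.5 = 7.894 ft³/s
w_2 = (46.2 − 8.9)/2 = 18.65 ft; q_2 = 1.08 × 1.86 × 18.65 = 37.46 ft³/s
w_3 = (53.2 − 31.9)/2 = 10.65 ft; q_3 = 1.20 × 2.87 × 10.65 = 36.68 ft³/s
w_4 = (67.5 − 46.2)/2 = 10.65 ft; q_4 = 1.12 × 2.65 × 10.65 = 31.61 ft³/s
w_5 = (87.4 − 53.2)/2 = 17.1 ft; q_5 = 1.35 × 2.29 × 17.1 = 52.86 ft³/s
w_6 = (87.4 − 67.5)/2 = 9.95 ft; q_6 = 0.89 × 0.70 × 9.95 = 6.199 ft³/s
Q = Σ qᵢ = 172.7 ft³/s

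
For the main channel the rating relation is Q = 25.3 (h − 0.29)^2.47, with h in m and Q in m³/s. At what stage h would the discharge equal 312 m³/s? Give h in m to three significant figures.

3.06 m

h − h₀ = (Q/C)^(1/b) = (312/25.3)^(1/2.47) = 2.765 m
h = 0.29 + 2.765 = 3.055 m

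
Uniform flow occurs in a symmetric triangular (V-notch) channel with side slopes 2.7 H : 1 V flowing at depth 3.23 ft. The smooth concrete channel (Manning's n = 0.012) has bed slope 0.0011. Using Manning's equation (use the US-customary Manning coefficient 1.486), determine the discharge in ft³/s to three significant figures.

153 ft³/s

A = z·y² = 2.7×3.23² = 28.17 ft²
P = 2y√(1+z²) = 2×3.23×√(1+2.7²) = 18.60 ft
R = A/P = 28.17/18.60 = 1.514 ft
Q = (1.486/n)·A·R^(2/3)·S^(1/2) = (1.486/0.012) × 28.17 × 1.514^(2/3) × 0.0011^(1/2) = 152.6 ft³/s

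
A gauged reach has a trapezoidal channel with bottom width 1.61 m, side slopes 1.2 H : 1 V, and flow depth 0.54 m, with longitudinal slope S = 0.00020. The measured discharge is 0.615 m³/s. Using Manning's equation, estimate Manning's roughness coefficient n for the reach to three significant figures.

A = (b + z·y)·y = (1.61 + 1.2×0.54)×0.54 = 1.219 m²
P = b + 2y√(1+z²) = 1.61 + 2×0.54×√(1+1.2²) = 3.297 m
R = A/P = 1.219/3.297 = 0.3698 m
n = (1/Q)·A·R^(2/3)·S^(1/2) = (1/0.615) × 1.219 × 0.5152 × 0.01414 = 0.01445

0.0144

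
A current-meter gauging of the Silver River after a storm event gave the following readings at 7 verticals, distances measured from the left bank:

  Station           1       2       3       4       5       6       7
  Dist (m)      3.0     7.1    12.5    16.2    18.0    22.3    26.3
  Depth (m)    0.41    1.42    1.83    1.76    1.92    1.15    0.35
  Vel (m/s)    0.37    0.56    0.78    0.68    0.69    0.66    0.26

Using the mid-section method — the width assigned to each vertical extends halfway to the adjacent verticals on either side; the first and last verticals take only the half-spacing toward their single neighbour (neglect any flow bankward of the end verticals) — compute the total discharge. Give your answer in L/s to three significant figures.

w_1 = (7.1 − 3.0)/2 = 2.05 m; q_1 = 0.37 × 0.41 × 2.05 = 0.3110 m³/s
w_2 = (12.5 − 3.0)/2 = 4.75 m; q_2 = 0.56 × 1.42 × 4.75 = 3.777 m³/s
w_3 = (16.2 − 7.1)/2 = 4.55 m; q_3 = 0.78 × 1.83 × 4.55 = 6.495 m³/s
w_4 = (18.0 − 12.5)/2 = 2.75 m; q_4 = 0.68 × 1.76 × 2.75 = 3.291 m³/s
w_5 = (22.3 − 16.2)/2 = 3.05 m; q_5 = 0.69 × 1.92 × 3.05 = 4.041 m³/s
w_6 = (26.3 − 18.0)/2 = 4.15 m; q_6 = 0.66 × 1.15 × 4.15 = 3.150 m³/s
w_7 = (26.3 − 22.3)/2 = 2 m; q_7 = 0.26 × 0.35 × 2 = 0.1820 m³/s
Q = Σ qᵢ = 21.25 m³/s
= 21.25 × 1000 = 21250 L/s

21200 L/s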